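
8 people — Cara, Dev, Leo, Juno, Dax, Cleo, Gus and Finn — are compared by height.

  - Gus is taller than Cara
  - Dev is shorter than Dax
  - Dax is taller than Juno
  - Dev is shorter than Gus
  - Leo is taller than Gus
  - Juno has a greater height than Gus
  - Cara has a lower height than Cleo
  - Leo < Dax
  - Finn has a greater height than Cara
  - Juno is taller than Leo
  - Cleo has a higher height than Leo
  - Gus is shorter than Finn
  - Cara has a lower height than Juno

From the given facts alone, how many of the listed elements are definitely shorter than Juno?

4

From Juno the given relations immediately reach Cara, Gus, Leo.
From those, Dev — 4 in total.
No other element is forced below Juno by the given relations, so the count is 4.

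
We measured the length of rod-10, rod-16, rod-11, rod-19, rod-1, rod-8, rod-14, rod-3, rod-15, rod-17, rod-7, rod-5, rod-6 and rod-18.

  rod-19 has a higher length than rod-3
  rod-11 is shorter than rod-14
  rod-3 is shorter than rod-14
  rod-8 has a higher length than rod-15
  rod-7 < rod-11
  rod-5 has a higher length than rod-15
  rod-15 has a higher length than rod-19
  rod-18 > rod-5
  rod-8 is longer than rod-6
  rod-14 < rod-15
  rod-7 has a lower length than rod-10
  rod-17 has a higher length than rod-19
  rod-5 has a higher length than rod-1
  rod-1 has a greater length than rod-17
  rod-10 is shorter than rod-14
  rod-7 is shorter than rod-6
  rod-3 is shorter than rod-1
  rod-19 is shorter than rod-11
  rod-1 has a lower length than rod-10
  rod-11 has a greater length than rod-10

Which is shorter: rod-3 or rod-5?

rod-3 < rod-19 and rod-19 < rod-17 give rod-3 < rod-17.
With rod-17 < rod-1: rod-3 < rod-19 < rod-17 < rod-1.
Then rod-1 < rod-10 extends the chain to rod-10.
Then rod-10 < rod-11 extends the chain to rod-11.
Then rod-11 < rod-14 extends the chain to rod-14.
With rod-14 < rod-15: rod-3 < rod-19 < rod-17 < rod-1 < rod-10 < rod-11 < rod-14 < rod-15.
Then rod-15 < rod-5 extends the chain to rod-5.
So rod-3 < rod-5; rod-3 is the shorter of the two.

rod-3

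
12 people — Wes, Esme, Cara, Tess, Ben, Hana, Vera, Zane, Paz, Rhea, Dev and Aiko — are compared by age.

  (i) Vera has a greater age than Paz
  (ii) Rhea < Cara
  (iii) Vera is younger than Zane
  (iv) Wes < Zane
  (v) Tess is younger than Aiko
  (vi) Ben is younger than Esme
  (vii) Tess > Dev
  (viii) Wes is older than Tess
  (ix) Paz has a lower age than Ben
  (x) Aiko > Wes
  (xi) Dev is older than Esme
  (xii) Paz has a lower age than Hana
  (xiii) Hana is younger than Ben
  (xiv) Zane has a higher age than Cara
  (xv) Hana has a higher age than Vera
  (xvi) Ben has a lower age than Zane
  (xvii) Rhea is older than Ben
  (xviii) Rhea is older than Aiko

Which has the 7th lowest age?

The consecutive relations fix a unique order: Paz < Vera < Hana < Ben < Esme < Dev < Tess < Wes < Aiko < Rhea < Cara < Zane.
The 7th smallest is Tess.

Tess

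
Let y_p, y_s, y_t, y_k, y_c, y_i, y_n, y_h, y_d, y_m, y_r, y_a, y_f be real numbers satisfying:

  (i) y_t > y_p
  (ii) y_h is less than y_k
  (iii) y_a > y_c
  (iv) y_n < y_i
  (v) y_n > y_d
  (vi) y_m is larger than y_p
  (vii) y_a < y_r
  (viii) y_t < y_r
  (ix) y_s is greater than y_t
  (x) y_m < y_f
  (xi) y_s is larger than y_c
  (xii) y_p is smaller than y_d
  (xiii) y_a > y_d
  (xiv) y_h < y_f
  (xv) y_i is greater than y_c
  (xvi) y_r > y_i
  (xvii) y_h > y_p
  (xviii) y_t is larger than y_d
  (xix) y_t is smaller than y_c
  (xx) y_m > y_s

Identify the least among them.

Chaining upward from y_p: directly above it, y_d, y_t, y_h, y_m; then y_c, y_s, y_a, y_n, y_k, y_f, y_r; then y_i.
That covers every other element, and nothing is given below y_p, so y_p is the least.

y_p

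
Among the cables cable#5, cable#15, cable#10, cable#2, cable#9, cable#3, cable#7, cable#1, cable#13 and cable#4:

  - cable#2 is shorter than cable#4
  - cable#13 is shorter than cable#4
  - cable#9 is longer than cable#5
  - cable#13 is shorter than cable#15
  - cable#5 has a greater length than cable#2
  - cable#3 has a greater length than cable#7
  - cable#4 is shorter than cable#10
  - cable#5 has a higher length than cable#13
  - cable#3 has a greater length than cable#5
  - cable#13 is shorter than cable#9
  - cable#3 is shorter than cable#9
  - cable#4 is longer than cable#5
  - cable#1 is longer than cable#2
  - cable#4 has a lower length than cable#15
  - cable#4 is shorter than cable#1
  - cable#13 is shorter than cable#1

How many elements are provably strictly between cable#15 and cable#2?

2

The relations place cable#2 below cable#15. An element lies strictly between them when it is forced above cable#2 and also forced below cable#15.
Above cable#2: {cable#5, cable#3, cable#4, cable#10, cable#9, cable#1}. Below cable#15: {cable#13, cable#5, cable#4}.
Intersection: {cable#5, cable#4} — 2.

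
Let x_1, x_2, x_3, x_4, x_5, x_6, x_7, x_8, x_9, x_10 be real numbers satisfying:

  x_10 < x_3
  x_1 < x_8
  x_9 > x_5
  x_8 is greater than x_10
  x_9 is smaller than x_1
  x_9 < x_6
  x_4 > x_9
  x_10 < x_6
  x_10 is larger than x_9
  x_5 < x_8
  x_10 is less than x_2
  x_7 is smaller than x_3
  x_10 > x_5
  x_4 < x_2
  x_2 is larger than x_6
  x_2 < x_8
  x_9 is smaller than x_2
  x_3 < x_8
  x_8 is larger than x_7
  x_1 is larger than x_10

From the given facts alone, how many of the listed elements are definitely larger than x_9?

7

The elements the relations force above x_9 are x_4, x_10, x_1, x_6, x_3, x_2, x_8 — no chain reaches any other.
That is 7.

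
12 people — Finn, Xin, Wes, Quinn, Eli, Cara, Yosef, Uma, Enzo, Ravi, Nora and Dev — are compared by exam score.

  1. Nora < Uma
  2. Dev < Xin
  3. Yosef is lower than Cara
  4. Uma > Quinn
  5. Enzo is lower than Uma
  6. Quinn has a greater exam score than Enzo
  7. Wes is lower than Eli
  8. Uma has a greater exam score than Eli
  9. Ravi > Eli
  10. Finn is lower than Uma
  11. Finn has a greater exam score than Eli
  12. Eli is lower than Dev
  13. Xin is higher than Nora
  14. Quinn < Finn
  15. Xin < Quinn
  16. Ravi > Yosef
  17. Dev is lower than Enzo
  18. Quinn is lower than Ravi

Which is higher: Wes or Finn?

Finn

Wes < Eli and Eli < Dev give Wes < Dev.
Then Dev < Xin extends the chain to Xin.
Then Xin < Quinn extends the chain to Quinn.
With Quinn < Finn: Wes < Eli < Dev < Xin < Quinn < Finn.
So Wes < Finn; Finn is the higher of the two.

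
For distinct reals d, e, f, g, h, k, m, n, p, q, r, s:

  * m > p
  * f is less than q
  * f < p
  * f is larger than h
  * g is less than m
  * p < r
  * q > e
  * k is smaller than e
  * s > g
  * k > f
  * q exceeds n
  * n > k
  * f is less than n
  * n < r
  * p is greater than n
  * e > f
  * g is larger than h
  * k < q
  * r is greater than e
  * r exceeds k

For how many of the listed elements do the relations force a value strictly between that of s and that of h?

1

The relations place h below s. An element lies strictly between them when it is forced above h and also forced below s.
Above h: {f, k, e, g, n, p, m, q, r}. Below s: {g}.
Intersection: {g} — 1.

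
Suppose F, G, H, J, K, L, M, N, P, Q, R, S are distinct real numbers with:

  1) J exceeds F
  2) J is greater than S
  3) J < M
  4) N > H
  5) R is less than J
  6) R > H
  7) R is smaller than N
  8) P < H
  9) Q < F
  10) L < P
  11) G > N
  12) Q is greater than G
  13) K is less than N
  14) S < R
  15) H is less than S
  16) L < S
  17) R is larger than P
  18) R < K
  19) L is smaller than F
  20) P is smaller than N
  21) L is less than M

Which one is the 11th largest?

Chaining the given pairs: L < P < H < S < R < K < N < G < Q < F < J < M.
The 11th largest is P.

P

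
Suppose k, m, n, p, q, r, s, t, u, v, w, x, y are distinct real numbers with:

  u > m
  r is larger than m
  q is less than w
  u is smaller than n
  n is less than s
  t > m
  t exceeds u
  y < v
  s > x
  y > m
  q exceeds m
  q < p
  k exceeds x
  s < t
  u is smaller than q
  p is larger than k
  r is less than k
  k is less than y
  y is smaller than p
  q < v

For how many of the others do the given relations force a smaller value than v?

Directly below v: y, q.
One step further: m, u, k (5 so far).
One step further: r, x (7 so far).
Nothing else is reachable below v; 7 in all.

7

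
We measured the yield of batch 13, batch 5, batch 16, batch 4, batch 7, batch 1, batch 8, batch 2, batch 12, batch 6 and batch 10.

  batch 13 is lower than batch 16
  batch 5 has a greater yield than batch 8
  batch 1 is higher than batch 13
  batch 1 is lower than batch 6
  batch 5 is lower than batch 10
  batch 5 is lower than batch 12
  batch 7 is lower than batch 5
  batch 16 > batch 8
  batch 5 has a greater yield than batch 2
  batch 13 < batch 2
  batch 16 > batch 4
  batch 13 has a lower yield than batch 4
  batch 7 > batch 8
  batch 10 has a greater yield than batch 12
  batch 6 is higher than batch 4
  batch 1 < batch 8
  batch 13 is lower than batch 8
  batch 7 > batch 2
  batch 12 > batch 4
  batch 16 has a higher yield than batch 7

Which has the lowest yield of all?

batch 13

batch 1 is not least since batch 13 < batch 1; batch 8 is not least since batch 13 < batch 8; batch 2 is not least since batch 13 < batch 2; batch 4 is not least since batch 13 < batch 4; batch 6 is not least since batch 4 < batch 6; batch 7 is not least since batch 2 < batch 7; batch 5 is not least since batch 2 < batch 5; batch 12 is not least since batch 4 < batch 12; batch 16 is not least since batch 4 < batch 16; batch 10 is not least since batch 5 < batch 10.
Only batch 13 has nothing below it, so batch 13 is the lowest yield.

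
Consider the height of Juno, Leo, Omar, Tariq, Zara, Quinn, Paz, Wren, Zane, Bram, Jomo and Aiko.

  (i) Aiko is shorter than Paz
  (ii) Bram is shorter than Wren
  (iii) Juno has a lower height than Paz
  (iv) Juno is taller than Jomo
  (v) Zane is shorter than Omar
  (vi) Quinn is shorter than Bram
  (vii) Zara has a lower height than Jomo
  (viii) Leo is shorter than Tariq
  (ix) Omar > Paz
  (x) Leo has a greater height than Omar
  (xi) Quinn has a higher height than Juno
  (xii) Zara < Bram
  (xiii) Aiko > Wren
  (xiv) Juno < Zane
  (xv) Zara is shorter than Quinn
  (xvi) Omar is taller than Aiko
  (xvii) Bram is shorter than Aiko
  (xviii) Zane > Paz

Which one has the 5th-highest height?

Chaining the given pairs: Zara < Jomo < Juno < Quinn < Bram < Wren < Aiko < Paz < Zane < Omar < Leo < Tariq.
Counting 5 from the largest end gives Paz.

Paz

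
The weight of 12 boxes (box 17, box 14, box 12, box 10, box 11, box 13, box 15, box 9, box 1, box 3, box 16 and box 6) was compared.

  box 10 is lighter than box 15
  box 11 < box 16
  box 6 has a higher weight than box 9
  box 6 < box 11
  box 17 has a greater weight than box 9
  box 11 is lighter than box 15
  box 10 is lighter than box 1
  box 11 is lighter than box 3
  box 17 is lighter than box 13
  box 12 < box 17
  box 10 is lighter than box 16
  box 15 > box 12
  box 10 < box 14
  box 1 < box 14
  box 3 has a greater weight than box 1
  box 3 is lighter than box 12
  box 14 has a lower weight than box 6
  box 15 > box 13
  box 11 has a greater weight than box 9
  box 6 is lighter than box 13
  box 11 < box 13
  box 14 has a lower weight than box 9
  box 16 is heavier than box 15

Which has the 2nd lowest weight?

box 1

Piecing the relations together gives one ordering: box 10 < box 1 < box 14 < box 9 < box 6 < box 11 < box 3 < box 12 < box 17 < box 13 < box 15 < box 16.
Counting 2 from the smallest end gives box 1.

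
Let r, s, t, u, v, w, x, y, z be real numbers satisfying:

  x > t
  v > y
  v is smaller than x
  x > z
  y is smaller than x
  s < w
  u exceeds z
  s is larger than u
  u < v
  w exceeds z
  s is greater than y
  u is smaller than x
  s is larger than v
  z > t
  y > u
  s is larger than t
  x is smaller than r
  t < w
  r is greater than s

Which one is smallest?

Chaining upward from t: directly above it, z, s, x, w; then u, r; then y, v.
That covers every other element, and nothing is given below t, so t is the smallest.

t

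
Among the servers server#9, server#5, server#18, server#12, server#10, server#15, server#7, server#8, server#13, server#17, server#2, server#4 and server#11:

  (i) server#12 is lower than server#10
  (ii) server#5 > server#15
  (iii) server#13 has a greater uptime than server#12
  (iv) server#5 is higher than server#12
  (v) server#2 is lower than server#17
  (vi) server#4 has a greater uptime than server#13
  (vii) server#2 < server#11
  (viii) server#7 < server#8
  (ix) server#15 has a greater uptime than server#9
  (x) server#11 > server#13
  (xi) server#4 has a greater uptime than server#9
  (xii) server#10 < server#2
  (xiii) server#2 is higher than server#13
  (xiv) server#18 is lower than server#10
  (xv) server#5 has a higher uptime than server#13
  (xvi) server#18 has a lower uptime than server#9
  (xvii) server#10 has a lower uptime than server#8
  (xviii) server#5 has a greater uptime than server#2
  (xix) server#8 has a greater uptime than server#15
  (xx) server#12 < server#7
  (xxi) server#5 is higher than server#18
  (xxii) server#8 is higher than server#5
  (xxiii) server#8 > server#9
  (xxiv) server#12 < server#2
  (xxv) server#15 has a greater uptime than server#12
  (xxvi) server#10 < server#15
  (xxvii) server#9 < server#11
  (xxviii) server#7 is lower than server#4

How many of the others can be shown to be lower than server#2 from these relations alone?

4

From server#2 the given relations immediately reach server#12, server#10, server#13.
From those, server#18 — 4 in total.
Nothing else is reachable below server#2; 4 in all.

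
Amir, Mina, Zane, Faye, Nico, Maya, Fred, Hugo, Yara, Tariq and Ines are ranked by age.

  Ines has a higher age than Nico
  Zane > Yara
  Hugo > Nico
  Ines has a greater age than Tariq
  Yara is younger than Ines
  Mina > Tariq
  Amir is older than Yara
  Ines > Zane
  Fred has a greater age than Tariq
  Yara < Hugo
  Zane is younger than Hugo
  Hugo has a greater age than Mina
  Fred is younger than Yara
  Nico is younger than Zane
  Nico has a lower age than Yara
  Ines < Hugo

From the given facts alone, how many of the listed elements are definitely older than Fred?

From Fred the given relations immediately reach Yara.
From those, Zane, Amir, Ines, Hugo — 5 in total.
No other element is forced above Fred by the given relations, so the count is 5.

5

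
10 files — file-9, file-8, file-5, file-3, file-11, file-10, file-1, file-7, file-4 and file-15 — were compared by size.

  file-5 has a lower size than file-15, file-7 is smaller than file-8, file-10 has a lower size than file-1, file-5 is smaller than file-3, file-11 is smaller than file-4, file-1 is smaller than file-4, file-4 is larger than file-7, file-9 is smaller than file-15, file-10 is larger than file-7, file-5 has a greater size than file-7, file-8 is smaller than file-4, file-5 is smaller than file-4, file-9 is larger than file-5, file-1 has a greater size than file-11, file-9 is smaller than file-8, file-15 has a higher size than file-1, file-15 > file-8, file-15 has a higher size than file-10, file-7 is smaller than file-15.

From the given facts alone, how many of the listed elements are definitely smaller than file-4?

7

Directly below file-4: file-7, file-5, file-11, file-8, file-1.
One step further: file-10, file-9 (7 so far).
Nothing else is reachable below file-4; 7 in all.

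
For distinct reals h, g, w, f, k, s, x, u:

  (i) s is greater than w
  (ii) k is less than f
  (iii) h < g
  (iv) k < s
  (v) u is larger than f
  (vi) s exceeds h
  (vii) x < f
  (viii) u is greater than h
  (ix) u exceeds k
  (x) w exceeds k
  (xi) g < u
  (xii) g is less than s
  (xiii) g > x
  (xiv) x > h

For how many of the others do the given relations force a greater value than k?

Directly above k: w, s, f, u.
No other element is forced above k by the given relations, so the count is 4.

4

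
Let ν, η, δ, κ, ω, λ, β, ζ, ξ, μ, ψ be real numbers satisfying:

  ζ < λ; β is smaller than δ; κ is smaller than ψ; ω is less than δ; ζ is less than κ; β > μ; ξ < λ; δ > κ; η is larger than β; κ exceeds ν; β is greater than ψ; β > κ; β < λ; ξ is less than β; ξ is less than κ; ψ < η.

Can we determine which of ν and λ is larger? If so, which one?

λ

ν < κ and κ < ψ give ν < ψ.
Then ψ < β extends the chain to β.
With β < λ: ν < κ < ψ < β < λ.
So λ is larger.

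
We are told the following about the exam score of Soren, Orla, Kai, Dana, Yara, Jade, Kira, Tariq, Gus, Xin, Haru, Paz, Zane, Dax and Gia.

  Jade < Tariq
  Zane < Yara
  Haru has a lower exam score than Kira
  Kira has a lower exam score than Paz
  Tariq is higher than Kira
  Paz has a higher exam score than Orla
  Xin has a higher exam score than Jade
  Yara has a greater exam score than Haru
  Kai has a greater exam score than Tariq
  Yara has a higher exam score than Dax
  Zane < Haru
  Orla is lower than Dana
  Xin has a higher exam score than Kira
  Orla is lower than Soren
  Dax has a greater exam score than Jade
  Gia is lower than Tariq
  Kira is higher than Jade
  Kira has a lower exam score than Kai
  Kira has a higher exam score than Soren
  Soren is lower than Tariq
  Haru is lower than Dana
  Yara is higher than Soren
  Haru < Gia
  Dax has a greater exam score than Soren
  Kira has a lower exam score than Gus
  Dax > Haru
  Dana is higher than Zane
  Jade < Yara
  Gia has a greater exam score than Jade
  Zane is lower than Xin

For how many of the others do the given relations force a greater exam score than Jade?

Directly above Jade: Kira, Dax, Xin, Yara, Gia, Tariq.
One step further: Paz, Gus, Kai (9 so far).
Nothing else is reachable above Jade; 9 in all.

9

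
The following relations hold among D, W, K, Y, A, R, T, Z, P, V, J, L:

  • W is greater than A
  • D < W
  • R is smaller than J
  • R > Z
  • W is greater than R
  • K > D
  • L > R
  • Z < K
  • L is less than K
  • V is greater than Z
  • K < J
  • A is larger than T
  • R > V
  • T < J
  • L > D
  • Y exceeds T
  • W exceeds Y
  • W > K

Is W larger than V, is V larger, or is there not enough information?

Following the relations from V: V < R < L < K < W.
So W is larger.

W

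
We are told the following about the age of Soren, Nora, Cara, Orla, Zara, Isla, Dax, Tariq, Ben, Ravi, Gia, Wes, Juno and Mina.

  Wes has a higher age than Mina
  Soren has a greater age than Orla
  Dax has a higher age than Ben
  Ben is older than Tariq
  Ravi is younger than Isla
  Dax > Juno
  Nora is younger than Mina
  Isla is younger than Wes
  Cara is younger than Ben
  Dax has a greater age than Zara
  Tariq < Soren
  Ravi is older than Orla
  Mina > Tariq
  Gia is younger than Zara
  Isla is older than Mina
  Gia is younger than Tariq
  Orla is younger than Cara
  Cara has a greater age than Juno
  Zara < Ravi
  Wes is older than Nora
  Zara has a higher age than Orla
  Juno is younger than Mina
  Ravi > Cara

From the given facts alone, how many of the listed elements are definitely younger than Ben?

From Ben the given relations immediately reach Cara, Tariq.
From those, Orla, Gia, Juno — 5 in total.
Nothing else is reachable below Ben; 5 in all.

5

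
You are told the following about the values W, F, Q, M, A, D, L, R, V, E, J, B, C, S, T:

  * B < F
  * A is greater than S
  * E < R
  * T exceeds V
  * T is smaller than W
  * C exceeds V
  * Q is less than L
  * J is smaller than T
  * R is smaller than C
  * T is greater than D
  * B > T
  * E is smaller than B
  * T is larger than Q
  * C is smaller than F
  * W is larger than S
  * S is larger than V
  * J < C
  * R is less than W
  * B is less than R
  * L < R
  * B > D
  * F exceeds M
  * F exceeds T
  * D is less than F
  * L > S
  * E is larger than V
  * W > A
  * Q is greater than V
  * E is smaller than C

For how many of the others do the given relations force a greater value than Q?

Directly above Q: L, T.
One step further: B, R, F, W (6 so far).
One step further: C (7 so far).
No other element is forced above Q by the given relations, so the count is 7.

7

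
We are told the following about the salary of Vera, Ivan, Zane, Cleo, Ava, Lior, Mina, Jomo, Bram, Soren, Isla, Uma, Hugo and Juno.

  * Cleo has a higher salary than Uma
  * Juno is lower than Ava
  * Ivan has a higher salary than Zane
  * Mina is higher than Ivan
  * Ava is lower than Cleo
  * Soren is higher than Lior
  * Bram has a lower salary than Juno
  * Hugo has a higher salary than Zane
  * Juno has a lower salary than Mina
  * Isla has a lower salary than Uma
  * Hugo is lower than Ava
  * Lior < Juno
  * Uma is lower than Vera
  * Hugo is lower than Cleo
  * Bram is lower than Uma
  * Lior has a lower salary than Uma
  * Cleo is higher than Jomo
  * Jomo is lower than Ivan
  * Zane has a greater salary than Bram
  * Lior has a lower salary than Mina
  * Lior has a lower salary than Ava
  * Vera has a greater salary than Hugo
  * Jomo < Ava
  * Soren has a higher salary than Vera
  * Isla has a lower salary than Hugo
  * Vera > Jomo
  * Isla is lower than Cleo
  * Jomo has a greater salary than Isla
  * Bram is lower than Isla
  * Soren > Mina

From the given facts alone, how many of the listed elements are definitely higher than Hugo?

4

From Hugo the given relations immediately reach Ava, Cleo, Vera.
From those, Soren — 4 in total.
Nothing else is reachable above Hugo; 4 in all.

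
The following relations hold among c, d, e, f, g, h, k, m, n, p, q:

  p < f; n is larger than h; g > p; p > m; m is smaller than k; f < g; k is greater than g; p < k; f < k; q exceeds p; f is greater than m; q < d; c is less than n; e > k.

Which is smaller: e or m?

m < p and p < f give m < f.
Then f < g extends the chain to g.
With g < k: m < p < f < g < k.
Then k < e extends the chain to e.
So m < e; m is the smaller of the two.

m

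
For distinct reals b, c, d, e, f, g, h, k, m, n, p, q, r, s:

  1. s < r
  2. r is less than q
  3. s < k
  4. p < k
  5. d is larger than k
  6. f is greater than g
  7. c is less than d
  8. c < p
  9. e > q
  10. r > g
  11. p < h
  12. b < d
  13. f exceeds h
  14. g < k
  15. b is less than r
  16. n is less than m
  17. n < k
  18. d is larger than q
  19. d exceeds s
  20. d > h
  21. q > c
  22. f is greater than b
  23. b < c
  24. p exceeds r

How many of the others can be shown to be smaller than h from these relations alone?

Directly below h: p.
One step further: r, c (3 so far).
One step further: g, b, s (6 so far).
Nothing else is reachable below h; 6 in all.

6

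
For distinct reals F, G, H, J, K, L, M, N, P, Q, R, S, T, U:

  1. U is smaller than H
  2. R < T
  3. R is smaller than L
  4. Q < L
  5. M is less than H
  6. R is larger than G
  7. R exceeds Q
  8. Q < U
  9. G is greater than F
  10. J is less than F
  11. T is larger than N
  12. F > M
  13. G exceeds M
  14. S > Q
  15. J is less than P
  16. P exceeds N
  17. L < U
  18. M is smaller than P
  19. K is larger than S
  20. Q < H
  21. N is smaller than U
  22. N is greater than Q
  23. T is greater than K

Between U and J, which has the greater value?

J < F and F < G give J < G.
With G < R: J < F < G < R.
Then R < L extends the chain to L.
Then L < U extends the chain to U.
So J < U; U is the larger of the two.

U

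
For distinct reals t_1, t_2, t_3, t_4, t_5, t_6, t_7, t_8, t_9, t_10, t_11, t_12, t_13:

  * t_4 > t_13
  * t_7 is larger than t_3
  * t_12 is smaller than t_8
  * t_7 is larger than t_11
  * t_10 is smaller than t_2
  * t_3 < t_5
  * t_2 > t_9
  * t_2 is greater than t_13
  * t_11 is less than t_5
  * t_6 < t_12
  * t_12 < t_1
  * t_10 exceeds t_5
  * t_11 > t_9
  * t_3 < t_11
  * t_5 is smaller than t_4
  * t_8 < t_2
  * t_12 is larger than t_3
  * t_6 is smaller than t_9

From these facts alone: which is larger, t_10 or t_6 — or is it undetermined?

t_10

t_6 < t_9 < t_11 < t_5 < t_10, by transitivity through t_9, t_11, t_5.
So t_10 is larger.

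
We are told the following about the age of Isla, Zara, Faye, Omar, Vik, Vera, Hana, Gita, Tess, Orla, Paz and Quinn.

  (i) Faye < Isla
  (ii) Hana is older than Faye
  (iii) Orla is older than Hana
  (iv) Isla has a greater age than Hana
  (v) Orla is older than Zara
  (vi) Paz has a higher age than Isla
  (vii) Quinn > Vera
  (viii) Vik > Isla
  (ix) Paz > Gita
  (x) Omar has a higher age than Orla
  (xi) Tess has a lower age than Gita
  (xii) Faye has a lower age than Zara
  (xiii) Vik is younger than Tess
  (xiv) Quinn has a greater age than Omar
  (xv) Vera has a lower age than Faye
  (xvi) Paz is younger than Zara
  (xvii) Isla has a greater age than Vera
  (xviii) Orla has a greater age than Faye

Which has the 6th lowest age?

Chaining the given pairs: Vera < Faye < Hana < Isla < Vik < Tess < Gita < Paz < Zara < Orla < Omar < Quinn.
The 6th smallest is Tess.

Tess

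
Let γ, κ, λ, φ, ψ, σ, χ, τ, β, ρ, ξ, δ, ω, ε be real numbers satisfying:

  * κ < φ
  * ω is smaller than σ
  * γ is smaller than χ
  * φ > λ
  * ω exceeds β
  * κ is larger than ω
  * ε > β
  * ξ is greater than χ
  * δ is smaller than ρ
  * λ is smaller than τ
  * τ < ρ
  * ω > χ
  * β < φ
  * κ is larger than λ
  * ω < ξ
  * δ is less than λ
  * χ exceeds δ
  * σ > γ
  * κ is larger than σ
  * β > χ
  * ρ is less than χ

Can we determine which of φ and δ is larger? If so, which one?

φ

Link the given pairs in sequence: δ < λ; λ < τ; τ < ρ; ρ < χ; χ < β; β < ω; ω < σ; σ < κ; κ < φ.
Chaining these gives δ < λ < τ < ρ < χ < β < ω < σ < κ < φ.
So φ is larger.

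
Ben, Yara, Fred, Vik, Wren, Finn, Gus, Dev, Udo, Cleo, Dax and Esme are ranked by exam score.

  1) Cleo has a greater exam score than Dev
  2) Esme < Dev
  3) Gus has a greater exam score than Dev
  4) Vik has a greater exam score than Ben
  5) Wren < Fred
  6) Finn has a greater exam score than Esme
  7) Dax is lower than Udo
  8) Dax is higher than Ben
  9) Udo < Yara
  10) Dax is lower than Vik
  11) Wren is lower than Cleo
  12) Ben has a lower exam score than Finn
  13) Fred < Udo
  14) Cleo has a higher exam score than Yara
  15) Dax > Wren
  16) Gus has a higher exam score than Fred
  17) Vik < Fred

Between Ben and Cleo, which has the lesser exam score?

Following the relations from Ben: Ben < Dax < Vik < Fred < Udo < Yara < Cleo.
So Ben < Cleo; Ben is the lower of the two.

Ben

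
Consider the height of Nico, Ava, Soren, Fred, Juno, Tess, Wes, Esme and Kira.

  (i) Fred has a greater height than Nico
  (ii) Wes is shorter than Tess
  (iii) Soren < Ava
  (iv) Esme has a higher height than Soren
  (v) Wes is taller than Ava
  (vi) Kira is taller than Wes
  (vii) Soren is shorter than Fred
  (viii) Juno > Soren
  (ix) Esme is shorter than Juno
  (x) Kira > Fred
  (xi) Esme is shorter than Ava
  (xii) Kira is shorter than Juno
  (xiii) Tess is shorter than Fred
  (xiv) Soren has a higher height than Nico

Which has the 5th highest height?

Wes

Chaining the given pairs: Nico < Soren < Esme < Ava < Wes < Tess < Fred < Kira < Juno.
Counting 5 from the largest end gives Wes.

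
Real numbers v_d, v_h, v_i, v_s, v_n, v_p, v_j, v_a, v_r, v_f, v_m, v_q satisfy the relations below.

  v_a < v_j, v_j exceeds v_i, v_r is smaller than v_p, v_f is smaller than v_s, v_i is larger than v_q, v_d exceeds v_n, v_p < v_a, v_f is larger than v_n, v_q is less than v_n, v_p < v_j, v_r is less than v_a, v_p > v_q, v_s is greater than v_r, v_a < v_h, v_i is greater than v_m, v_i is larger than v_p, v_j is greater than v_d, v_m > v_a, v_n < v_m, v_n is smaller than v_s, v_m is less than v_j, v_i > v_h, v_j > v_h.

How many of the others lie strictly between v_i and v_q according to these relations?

The relations place v_q below v_i. An element lies strictly between them when it is forced above v_q and also forced below v_i.
Above v_q: {v_p, v_a, v_n, v_d, v_f, v_m, v_h, v_j, v_s}. Below v_i: {v_r, v_p, v_a, v_n, v_m, v_h}.
Intersection: {v_p, v_a, v_n, v_m, v_h} — 5.

5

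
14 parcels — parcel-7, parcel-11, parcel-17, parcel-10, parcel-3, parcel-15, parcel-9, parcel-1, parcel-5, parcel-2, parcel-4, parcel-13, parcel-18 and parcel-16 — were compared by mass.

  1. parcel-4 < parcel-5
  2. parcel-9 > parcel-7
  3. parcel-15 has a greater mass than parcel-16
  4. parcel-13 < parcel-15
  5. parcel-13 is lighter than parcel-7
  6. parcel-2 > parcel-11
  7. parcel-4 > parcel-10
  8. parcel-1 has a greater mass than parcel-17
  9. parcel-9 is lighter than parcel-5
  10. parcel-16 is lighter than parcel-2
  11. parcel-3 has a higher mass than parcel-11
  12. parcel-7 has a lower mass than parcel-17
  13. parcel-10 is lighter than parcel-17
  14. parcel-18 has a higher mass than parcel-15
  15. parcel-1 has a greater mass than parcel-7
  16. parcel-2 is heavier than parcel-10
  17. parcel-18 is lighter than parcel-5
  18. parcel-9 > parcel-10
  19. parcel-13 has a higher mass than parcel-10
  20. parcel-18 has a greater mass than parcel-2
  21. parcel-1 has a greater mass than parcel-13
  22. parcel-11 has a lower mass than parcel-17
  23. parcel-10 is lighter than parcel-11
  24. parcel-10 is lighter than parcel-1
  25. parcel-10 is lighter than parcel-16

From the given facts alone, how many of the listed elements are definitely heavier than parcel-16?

Directly above parcel-16: parcel-15, parcel-2.
One step further: parcel-18 (3 so far).
One step further: parcel-5 (4 so far).
Nothing else is reachable above parcel-16; 4 in all.

4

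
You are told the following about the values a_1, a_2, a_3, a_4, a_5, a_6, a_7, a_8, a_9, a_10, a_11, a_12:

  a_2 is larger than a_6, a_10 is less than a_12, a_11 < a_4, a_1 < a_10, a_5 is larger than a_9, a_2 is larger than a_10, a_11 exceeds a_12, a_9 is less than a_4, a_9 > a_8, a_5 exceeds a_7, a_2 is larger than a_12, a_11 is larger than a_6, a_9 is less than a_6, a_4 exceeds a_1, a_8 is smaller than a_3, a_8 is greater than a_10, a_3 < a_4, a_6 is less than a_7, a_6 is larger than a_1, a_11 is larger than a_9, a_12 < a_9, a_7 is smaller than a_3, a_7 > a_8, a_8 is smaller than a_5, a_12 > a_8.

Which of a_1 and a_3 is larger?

Chaining the given relations: a_1 < a_10 < a_8 < a_12 < a_9 < a_6 < a_7 < a_3.
So a_1 < a_3; a_3 is the larger of the two.

a_3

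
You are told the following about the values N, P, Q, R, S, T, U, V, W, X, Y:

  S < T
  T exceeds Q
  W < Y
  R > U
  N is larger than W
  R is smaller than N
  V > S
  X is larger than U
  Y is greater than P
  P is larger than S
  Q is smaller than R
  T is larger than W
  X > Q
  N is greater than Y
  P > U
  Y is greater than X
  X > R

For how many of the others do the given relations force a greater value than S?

The elements the relations force above S are T, P, Y, V, N — no chain reaches any other.
That is 5.

5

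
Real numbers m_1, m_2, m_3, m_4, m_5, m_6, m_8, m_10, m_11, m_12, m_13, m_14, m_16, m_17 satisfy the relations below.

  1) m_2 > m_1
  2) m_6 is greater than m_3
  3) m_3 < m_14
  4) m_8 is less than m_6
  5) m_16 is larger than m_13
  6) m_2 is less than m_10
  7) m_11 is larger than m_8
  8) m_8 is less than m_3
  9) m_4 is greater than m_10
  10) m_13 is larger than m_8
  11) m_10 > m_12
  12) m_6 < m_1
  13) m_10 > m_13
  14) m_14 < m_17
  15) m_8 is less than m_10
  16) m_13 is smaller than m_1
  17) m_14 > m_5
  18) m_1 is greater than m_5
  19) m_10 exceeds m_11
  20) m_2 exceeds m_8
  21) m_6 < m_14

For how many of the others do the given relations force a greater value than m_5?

6

From m_5 the given relations immediately reach m_14, m_1.
From those, m_2, m_17 — 4 in total.
From those, m_10 — 5 in total.
From those, m_4 — 6 in total.
No other element is forced above m_5 by the given relations, so the count is 6.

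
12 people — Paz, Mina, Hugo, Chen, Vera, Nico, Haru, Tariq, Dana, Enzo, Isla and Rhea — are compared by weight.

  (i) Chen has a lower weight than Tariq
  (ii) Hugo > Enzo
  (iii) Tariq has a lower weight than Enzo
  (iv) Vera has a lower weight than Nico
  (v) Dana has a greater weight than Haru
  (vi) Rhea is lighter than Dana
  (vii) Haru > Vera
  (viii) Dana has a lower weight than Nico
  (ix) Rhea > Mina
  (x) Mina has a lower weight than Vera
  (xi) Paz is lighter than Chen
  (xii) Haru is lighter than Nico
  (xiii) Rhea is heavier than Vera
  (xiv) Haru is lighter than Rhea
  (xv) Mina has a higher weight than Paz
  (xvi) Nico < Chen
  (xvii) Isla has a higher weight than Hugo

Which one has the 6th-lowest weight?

Dana

Chaining the given pairs: Paz < Mina < Vera < Haru < Rhea < Dana < Nico < Chen < Tariq < Enzo < Hugo < Isla.
The 6th smallest is Dana.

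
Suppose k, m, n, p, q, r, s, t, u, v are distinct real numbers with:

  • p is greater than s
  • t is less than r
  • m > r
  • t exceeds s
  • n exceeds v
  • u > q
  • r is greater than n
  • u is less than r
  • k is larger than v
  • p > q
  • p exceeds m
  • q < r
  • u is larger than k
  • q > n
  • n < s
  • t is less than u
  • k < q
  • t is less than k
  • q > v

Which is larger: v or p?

v < n and n < s give v < s.
Then s < t extends the chain to t.
Then t < k extends the chain to k.
With k < q: v < n < s < t < k < q.
Then q < r extends the chain to r.
Then r < m extends the chain to m.
With m < p: v < n < s < t < k < q < r < m < p.
So v < p; p is the larger of the two.

p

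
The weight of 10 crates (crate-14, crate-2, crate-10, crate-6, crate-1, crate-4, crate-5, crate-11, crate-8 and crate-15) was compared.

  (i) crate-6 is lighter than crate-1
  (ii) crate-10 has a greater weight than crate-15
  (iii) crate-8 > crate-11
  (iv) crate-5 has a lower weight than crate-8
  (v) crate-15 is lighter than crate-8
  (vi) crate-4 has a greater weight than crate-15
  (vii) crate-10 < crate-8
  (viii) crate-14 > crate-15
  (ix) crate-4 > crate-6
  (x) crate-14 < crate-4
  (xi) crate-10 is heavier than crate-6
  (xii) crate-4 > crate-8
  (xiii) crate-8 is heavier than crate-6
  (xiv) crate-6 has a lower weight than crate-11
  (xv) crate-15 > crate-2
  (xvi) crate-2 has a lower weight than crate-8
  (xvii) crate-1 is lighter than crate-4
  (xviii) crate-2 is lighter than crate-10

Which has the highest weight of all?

crate-2 is not greatest since crate-2 < crate-8; crate-5 is not greatest since crate-5 < crate-8; crate-6 is not greatest since crate-6 < crate-8; crate-1 is not greatest since crate-1 < crate-4; crate-15 is not greatest since crate-15 < crate-4; crate-11 is not greatest since crate-11 < crate-8; crate-10 is not greatest since crate-10 < crate-8; crate-8 is not greatest since crate-8 < crate-4; crate-14 is not greatest since crate-14 < crate-4.
Only crate-4 has nothing above it, so crate-4 is the highest weight.

crate-4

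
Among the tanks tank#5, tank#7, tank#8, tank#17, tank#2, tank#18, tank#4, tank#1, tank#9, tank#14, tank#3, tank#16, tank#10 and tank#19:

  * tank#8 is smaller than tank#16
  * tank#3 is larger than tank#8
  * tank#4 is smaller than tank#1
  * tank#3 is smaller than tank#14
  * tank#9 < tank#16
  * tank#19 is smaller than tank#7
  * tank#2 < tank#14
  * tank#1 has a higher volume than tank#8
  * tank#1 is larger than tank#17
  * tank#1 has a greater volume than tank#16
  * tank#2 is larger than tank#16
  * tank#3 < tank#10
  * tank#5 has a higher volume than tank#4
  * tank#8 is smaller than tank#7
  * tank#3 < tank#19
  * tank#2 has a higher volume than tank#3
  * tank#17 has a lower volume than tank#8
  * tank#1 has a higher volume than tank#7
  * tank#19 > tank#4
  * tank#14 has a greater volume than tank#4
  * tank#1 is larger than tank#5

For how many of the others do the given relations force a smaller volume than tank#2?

The elements the relations force below tank#2 are tank#17, tank#9, tank#8, tank#3, tank#16 — no chain reaches any other.
That is 5.

5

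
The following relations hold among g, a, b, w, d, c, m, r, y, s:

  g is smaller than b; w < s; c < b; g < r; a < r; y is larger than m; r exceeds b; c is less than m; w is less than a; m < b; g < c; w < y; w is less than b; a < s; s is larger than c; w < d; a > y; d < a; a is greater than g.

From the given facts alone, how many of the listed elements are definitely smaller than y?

Directly below y: w, m.
One step further: c (3 so far).
One step further: g (4 so far).
Nothing else is reachable below y; 4 in all.

4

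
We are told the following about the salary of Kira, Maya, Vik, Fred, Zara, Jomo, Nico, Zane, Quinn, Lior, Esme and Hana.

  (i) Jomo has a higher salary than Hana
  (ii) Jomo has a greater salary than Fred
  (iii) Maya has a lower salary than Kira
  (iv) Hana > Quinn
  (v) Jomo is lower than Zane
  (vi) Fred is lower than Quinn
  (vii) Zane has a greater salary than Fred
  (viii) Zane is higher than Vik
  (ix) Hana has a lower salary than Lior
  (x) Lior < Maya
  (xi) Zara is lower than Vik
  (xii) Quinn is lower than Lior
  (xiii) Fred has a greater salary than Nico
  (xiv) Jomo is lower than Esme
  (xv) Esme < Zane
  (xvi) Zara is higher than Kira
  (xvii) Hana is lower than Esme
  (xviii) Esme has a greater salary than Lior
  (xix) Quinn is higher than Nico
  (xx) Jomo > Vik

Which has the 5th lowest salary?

Chaining the given pairs: Nico < Fred < Quinn < Hana < Lior < Maya < Kira < Zara < Vik < Jomo < Esme < Zane.
Counting 5 from the smallest end gives Lior.

Lior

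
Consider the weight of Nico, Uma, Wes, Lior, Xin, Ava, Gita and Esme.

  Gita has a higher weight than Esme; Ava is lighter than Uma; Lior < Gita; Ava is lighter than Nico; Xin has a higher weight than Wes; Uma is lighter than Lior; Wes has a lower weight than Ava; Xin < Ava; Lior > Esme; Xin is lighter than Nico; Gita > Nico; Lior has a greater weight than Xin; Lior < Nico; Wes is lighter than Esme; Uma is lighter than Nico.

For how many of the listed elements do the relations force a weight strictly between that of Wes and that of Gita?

The relations place Wes below Gita. An element lies strictly between them when it is forced above Wes and also forced below Gita.
Above Wes: {Xin, Esme, Ava, Uma, Lior, Nico}. Below Gita: {Xin, Esme, Ava, Uma, Lior, Nico}.
Intersection: {Xin, Esme, Ava, Uma, Lior, Nico} — 6.

6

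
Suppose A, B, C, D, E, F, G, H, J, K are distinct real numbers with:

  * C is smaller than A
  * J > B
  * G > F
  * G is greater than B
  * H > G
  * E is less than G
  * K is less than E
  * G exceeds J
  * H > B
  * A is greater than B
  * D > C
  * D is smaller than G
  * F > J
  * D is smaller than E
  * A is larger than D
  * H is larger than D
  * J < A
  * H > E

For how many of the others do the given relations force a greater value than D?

4

From D the given relations immediately reach E, G, A, H.
Nothing else is reachable above D; 4 in all.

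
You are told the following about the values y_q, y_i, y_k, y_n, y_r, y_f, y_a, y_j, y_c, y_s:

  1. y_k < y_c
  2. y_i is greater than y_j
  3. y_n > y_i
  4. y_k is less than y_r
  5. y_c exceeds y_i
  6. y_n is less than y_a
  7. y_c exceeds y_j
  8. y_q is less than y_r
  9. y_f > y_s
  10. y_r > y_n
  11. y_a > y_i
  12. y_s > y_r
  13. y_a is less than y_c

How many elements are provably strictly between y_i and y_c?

2

Chaining upward from y_i reaches: y_n, y_a, y_r, y_s, y_f.
Chaining downward from y_c reaches: y_j, y_n, y_k, y_a.
Strictly between y_i and y_c are those in both lists: y_n, y_a — 2 elements.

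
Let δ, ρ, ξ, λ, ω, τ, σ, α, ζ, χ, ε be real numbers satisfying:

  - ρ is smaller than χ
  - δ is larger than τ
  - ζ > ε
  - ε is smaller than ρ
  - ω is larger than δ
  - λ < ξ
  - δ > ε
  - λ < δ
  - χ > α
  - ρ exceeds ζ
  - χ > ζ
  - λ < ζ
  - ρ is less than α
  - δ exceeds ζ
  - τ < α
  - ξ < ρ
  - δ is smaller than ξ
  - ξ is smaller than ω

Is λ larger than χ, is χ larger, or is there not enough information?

Chaining the given relations: λ < ζ < δ < ξ < ρ < χ.
So χ is larger.

χ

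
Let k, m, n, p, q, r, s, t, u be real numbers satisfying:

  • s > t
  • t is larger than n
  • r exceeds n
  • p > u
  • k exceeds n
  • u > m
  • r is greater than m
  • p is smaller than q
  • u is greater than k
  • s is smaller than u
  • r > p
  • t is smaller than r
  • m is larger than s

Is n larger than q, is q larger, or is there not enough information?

q

The relevant relations are n < t; t < s; s < m; m < u; u < p; p < q.
Chaining these gives n < t < s < m < u < p < q.
So q is larger.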